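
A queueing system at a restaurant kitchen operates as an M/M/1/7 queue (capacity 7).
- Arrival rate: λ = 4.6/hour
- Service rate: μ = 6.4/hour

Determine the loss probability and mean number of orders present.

ρ = λ/μ = 4.6/6.4 = 0.71875
P₀ = (1-ρ)/(1-ρ^(K+1)) = (1-0.71875)/(1-0.71875^8) = 0.2812/0.9288 = 0.3028
P_K = P₀×ρ^K = 0.30282 × 0.71875^7 = 0.30282 × 0.099093 = 0.03001
Blocking probability P_7 = 0.03001 (3.00%)
L = ρ[1 - (K+1)ρ^K + Kρ^(K+1)] / [(1-ρ)(1-ρ^(K+1))]
L = 0.71875 × (1 - 8×0.09909 + 7×0.07122) / ((1 - 0.71875) × (1 - 0.07122)) = 1.9421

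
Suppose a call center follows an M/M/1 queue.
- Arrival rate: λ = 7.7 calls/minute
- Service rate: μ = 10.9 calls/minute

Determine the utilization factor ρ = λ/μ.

Server utilization: ρ = λ/μ
ρ = 7.7/10.9 = 0.7064
The server is busy 70.64% of the time.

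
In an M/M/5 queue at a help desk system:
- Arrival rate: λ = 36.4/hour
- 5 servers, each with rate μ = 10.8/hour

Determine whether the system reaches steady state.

Stability requires ρ = λ/(cμ) < 1
ρ = 36.4/(5 × 10.8) = 36.4/54.00 = 0.6741
Since 0.6741 < 1, the system is STABLE.
The servers are busy 67.41% of the time.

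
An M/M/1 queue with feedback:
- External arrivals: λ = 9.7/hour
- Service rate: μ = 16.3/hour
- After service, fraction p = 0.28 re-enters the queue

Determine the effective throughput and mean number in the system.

Effective arrival rate: λ_eff = λ/(1-p) = 9.7/(1-0.28) = 9.7/0.72 = 13.472222
ρ = λ_eff/μ = 13.472222/16.3 = 0.8265167
L = ρ/(1-ρ) = 0.8265167/(1-0.8265167) = 4.7642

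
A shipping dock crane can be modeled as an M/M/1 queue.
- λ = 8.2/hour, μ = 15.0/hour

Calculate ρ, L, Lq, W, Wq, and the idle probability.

Step 1: ρ = λ/μ = 8.2/15.0 = 0.5467
Step 2: L = λ/(μ-λ) = 8.2/6.80 = 1.2059
Step 3: Lq = λ²/(μ(μ-λ)) = 67.24/(15.0×6.80) = 0.6592
Step 4: W = 1/(μ-λ) = 1/6.80 = 0.14706
Step 5: Wq = λ/(μ(μ-λ)) = 8.2/(15.0×6.80) = 0.08039
Step 6: P(0) = 1-ρ = 0.4533
Verify: L = λW = 8.2×0.14706 = 1.2059 ✔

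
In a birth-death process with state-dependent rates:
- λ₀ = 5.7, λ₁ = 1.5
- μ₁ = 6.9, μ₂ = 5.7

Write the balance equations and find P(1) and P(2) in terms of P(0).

Balance equations:
State 0: λ₀P₀ = μ₁P₁ → P₁ = (λ₀/μ₁)P₀ = (5.7/6.9)P₀ = 0.8261P₀
State 1: P₂ = (λ₀λ₁)/(μ₁μ₂)P₀ = (5.7×1.5)/(6.9×5.7)P₀ = 0.2174P₀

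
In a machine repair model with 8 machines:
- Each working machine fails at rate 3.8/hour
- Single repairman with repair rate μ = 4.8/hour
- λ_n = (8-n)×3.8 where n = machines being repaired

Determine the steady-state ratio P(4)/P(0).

P(4)/P(0) = ∏_{i=0}^{4-1} λ_i/μ_{i+1}
= (8-0)×3.8/4.8 × (8-1)×3.8/4.8 × (8-2)×3.8/4.8 × (8-3)×3.8/4.8
= 659.9009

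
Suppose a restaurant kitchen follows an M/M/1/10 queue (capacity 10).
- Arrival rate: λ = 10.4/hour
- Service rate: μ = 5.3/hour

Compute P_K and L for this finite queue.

ρ = λ/μ = 10.4/5.3 = 1.96226
P₀ = (1-ρ)/(1-ρ^(K+1)) = (1-1.96226)/(1-1.96226^11) = -0.96226/-1659.8181 = 0.0005797
P_K = P₀×ρ^K = 0.00057974 × 1.96226^10 = 0.00057974 × 846.3802 = 0.4907
Blocking probability P_10 = 0.4907 (49.07%)
L = ρ[1 - (K+1)ρ^K + Kρ^(K+1)] / [(1-ρ)(1-ρ^(K+1))]
L = 1.96226 × (1 - 11×846.3802 + 10×1660.8181) / ((1 - 1.96226) × (1 - 1660.8181)) = 8.9674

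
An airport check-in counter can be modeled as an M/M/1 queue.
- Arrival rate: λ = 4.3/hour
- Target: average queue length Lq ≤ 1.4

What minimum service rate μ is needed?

For M/M/1: Lq = λ²/(μ(μ-λ))
Need Lq ≤ 1.4, i.e. μ(μ-λ) ≥ λ²/1.4
μ² - 4.3μ - 18.49/1.4 ≥ 0  →  μ² - 4.3μ - 13.20714 ≥ 0
Quadratic formula (positive root): μ = [λ + √(λ² + 4×13.20714)]/2
Discriminant: 18.49 + 4×13.20714 = 71.3186, √71.3186 = 8.4450
μ ≥ (4.3 + 8.4450)/2 = 6.3725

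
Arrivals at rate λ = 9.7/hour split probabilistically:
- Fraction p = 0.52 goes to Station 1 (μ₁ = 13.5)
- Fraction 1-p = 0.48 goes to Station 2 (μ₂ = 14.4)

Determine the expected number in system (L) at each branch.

Effective rates: λ₁ = 9.7×0.52 = 5.044, λ₂ = 9.7×0.48 = 4.656
Station 1: ρ₁ = 5.044/13.5 = 0.37363, L₁ = ρ₁/(1-ρ₁) = 0.37363/(1-0.37363) = 0.5965
Station 2: ρ₂ = 4.656/14.4 = 0.3233, L₂ = ρ₂/(1-ρ₂) = 0.3233/(1-0.3233) = 0.4778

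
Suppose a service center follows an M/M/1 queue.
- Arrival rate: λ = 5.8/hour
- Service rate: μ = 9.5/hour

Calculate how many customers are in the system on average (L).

ρ = λ/μ = 5.8/9.5 = 0.6105
For M/M/1: L = λ/(μ-λ)
L = 5.8/(9.5-5.8) = 5.8/3.70
L = 1.5676 customers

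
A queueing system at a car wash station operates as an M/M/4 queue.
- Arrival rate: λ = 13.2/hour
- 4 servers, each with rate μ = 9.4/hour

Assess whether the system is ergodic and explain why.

Stability requires ρ = λ/(cμ) < 1
ρ = 13.2/(4 × 9.4) = 13.2/37.60 = 0.3511
Since 0.3511 < 1, the system is STABLE.
The servers are busy 35.11% of the time.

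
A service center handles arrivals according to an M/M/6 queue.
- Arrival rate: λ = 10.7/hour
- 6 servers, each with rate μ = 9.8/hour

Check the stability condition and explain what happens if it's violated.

Stability requires ρ = λ/(cμ) < 1
ρ = 10.7/(6 × 9.8) = 10.7/58.80 = 0.1820
Since 0.1820 < 1, the system is STABLE.
The servers are busy 18.20% of the time.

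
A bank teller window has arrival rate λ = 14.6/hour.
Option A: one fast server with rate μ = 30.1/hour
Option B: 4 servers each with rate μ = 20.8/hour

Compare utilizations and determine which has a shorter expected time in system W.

Option A: single server μ = 30.1 (M/M/1)
  ρ_A = 14.6/30.1 = 0.4850
  W_A = 1/(μ-λ) = 1/(30.1-14.6) = 1/15.50 = 0.06452

Option B: 4 servers μ = 20.8 (M/M/4)
  ρ_B = λ/(cμ) = 14.6/(4×20.8) = 0.1755
  Offered load a = λ/μ = cρ = 14.6/20.8 = 0.7019
  P₀ = [ Σₙ₌₀^3 aⁿ/n! + a^4/(4!(1-ρ)) ]⁻¹
  Σ = a^0/0! + a^1/1! + a^2/2! + a^3/3! = 1.0000 + 0.70192 + 0.24635 + 0.057639 = 2.0059
  a^4/(4!(1-ρ)) = 0.2427/(24 × 0.8245) = 0.01227
  P₀ = 1/(2.0059 + 0.01227) = 0.4955
  Lq = P₀·a^4·ρ / (4!(1-ρ)²) = 0.4955 × 0.2427 × 0.1755 / (24 × 0.6798) = 0.001294
  Wq_B = Lq/λ = 0.00129365/14.6 = 0.00008861
  W_B = Wq_B + 1/μ = 0.00008861 + 0.04808 = 0.04817

Since W_B = 0.04817 < W_A = 0.06452, Option B (multiple servers) has the shorter time in system.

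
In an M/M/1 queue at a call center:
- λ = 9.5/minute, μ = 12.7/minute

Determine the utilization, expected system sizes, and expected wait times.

Step 1: ρ = λ/μ = 9.5/12.7 = 0.7480
Step 2: L = λ/(μ-λ) = 9.5/3.20 = 2.9688
Step 3: Lq = λ²/(μ(μ-λ)) = 90.25/(12.7×3.20) = 2.2207
Step 4: W = 1/(μ-λ) = 1/3.20 = 0.3125
Step 5: Wq = λ/(μ(μ-λ)) = 9.5/(12.7×3.20) = 0.2338
Step 6: P(0) = 1-ρ = 0.2520
Verify: L = λW = 9.5×0.3125 = 2.9688 ✔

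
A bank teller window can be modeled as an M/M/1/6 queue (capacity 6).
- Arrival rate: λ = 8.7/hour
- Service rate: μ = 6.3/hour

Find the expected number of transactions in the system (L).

ρ = λ/μ = 8.7/6.3 = 1.38095
P₀ = (1-ρ)/(1-ρ^(K+1)) = (1-1.38095)/(1-1.38095^7) = -0.3809/-8.5774 = 0.04441
P_K = P₀×ρ^K = 0.04441 × 1.38095^6 = 0.04441 × 6.9353 = 0.3080
L = ρ[1 - (K+1)ρ^K + Kρ^(K+1)] / [(1-ρ)(1-ρ^(K+1))]
L = 1.38095 × (1 - 7×6.93534 + 6×9.57736) / ((1 - 1.38095) × (1 - 9.57736)) = 4.1911 transactions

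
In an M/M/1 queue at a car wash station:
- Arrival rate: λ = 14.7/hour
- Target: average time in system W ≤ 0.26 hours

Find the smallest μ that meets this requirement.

For M/M/1: W = 1/(μ-λ)
Need W ≤ 0.26, so 1/(μ-λ) ≤ 0.26
μ - λ ≥ 1/0.26 = 3.8462
μ ≥ 14.7 + 3.8462 = 18.5462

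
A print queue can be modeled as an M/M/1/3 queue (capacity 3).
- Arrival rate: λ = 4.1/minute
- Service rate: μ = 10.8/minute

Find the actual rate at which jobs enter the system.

ρ = λ/μ = 4.1/10.8 = 0.37963
P₀ = (1-ρ)/(1-ρ^(K+1)) = (1-0.37963)/(1-0.37963^4) = 0.62037/0.97923 = 0.6335
P_K = P₀×ρ^K = 0.6335 × 0.37963^3 = 0.6335 × 0.05471 = 0.03466
λ_eff = λ(1-P_K) = 4.1 × (1 - 0.03466) = 4.1 × 0.96534 = 3.9579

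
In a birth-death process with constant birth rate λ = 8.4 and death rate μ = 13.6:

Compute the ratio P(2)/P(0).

For constant rates: P(n)/P(0) = (λ/μ)^n
P(2)/P(0) = (8.4/13.6)^2 = 0.61765^2 = 0.3815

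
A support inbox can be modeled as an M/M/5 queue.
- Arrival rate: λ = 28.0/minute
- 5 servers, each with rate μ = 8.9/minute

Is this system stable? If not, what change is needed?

Stability requires ρ = λ/(cμ) < 1
ρ = 28.0/(5 × 8.9) = 28.0/44.50 = 0.6292
Since 0.6292 < 1, the system is STABLE.
The servers are busy 62.92% of the time.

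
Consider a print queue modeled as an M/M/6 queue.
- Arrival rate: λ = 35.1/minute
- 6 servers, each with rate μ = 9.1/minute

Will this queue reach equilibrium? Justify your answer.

Stability requires ρ = λ/(cμ) < 1
ρ = 35.1/(6 × 9.1) = 35.1/54.60 = 0.6429
Since 0.6429 < 1, the system is STABLE.
The servers are busy 64.29% of the time.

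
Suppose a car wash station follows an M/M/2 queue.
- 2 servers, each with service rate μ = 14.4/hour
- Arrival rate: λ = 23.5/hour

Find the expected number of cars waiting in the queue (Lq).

Traffic intensity: ρ = λ/(cμ) = 23.5/(2×14.4) = 0.8160
Since ρ = 0.8160 < 1, system is stable.
Offered load a = λ/μ = cρ = 23.5/14.4 = 1.6319
P₀ = [ Σₙ₌₀^1 aⁿ/n! + a^2/(2!(1-ρ)) ]⁻¹
Σ = a^0/0! + a^1/1! = 1.0000 + 1.6319 = 2.6319
a^2/(2!(1-ρ)) = 2.66324/(2 × 0.184028) = 7.2360
P₀ = 1/(2.6319 + 7.2360) = 0.1013
Lq = P₀·a^2·ρ / (2!(1-ρ)²) = 0.101338 × 2.66324 × 0.815972 / (2 × 0.0338662) = 3.2513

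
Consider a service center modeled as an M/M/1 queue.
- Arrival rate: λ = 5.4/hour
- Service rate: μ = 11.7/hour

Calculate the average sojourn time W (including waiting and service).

First, compute utilization: ρ = λ/μ = 5.4/11.7 = 0.4615
For M/M/1: W = 1/(μ-λ)
W = 1/(11.7-5.4) = 1/6.30
W = 0.1587 hours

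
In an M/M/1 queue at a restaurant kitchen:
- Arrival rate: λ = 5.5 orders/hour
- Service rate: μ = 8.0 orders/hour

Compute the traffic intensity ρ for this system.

Server utilization: ρ = λ/μ
ρ = 5.5/8.0 = 0.6875
The server is busy 68.75% of the time.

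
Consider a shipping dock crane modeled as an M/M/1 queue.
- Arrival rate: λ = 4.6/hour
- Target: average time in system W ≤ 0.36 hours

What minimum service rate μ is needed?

For M/M/1: W = 1/(μ-λ)
Need W ≤ 0.36, so 1/(μ-λ) ≤ 0.36
μ - λ ≥ 1/0.36 = 2.7778
μ ≥ 4.6 + 2.7778 = 7.3778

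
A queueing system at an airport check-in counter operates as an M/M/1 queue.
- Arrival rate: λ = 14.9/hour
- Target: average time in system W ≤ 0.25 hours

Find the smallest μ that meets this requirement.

For M/M/1: W = 1/(μ-λ)
Need W ≤ 0.25, so 1/(μ-λ) ≤ 0.25
μ - λ ≥ 1/0.25 = 4.0000
μ ≥ 14.9 + 4.0000 = 18.9000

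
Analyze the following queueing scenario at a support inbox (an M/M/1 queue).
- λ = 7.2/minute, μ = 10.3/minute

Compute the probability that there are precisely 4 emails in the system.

ρ = λ/μ = 7.2/10.3 = 0.6990
P(n) = (1-ρ)ρⁿ
P(4) = (1-0.6990) × 0.6990^4
P(4) = 0.30100 × 0.23873
P(4) = 0.07186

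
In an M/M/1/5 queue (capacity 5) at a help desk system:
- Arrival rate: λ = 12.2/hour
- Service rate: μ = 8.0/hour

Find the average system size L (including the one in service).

ρ = λ/μ = 12.2/8.0 = 1.5250
P₀ = (1-ρ)/(1-ρ^(K+1)) = (1-1.5250)/(1-1.5250^6) = -0.5250/-11.5782 = 0.04534
P_K = P₀×ρ^K = 0.04534 × 1.5250^5 = 0.04534 × 8.2480 = 0.3740
L = ρ[1 - (K+1)ρ^K + Kρ^(K+1)] / [(1-ρ)(1-ρ^(K+1))]
L = 1.5250 × (1 - 6×8.2480 + 5×12.5782) / ((1 - 1.5250) × (1 - 12.5782)) = 3.6135 tickets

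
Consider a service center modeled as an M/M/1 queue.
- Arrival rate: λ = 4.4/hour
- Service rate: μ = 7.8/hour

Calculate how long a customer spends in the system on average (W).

First, compute utilization: ρ = λ/μ = 4.4/7.8 = 0.5641
For M/M/1: W = 1/(μ-λ)
W = 1/(7.8-4.4) = 1/3.40
W = 0.2941 hours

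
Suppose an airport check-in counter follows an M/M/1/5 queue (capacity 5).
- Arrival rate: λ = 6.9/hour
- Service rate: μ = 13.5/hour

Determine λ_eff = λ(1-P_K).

ρ = λ/μ = 6.9/13.5 = 0.5111
P₀ = (1-ρ)/(1-ρ^(K+1)) = (1-0.5111)/(1-0.5111^6) = 0.4889/0.9822 = 0.4978
P_K = P₀×ρ^K = 0.4978 × 0.5111^5 = 0.4978 × 0.03488 = 0.01736
λ_eff = λ(1-P_K) = 6.9 × (1 - 0.01736) = 6.9 × 0.98264 = 6.7802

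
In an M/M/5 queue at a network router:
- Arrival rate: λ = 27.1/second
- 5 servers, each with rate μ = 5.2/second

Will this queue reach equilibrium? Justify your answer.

Stability requires ρ = λ/(cμ) < 1
ρ = 27.1/(5 × 5.2) = 27.1/26.00 = 1.0423
Since 1.0423 ≥ 1, the system is UNSTABLE.
Need c > λ/μ = 27.1/5.2 = 5.21.
Minimum servers needed: c = 6.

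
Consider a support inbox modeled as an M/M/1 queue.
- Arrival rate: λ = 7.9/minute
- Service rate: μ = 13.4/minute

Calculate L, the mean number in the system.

ρ = λ/μ = 7.9/13.4 = 0.5896
For M/M/1: L = λ/(μ-λ)
L = 7.9/(13.4-7.9) = 7.9/5.50
L = 1.4364 emails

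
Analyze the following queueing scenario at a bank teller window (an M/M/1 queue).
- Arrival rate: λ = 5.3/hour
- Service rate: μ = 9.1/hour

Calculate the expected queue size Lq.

ρ = λ/μ = 5.3/9.1 = 0.5824
For M/M/1: Lq = λ²/(μ(μ-λ))
Lq = 28.09/(9.1 × 3.80)
Lq = 0.8123 transactions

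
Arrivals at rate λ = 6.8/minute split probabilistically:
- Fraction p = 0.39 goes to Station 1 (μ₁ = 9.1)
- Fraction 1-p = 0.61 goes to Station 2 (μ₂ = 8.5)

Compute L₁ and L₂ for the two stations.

Effective rates: λ₁ = 6.8×0.39 = 2.652, λ₂ = 6.8×0.61 = 4.148
Station 1: ρ₁ = 2.652/9.1 = 0.29143, L₁ = ρ₁/(1-ρ₁) = 0.29143/(1-0.29143) = 0.4113
Station 2: ρ₂ = 4.148/8.5 = 0.4880, L₂ = ρ₂/(1-ρ₂) = 0.4880/(1-0.4880) = 0.9531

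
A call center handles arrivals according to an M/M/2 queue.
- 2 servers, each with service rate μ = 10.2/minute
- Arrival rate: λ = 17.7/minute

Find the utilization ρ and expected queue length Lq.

Traffic intensity: ρ = λ/(cμ) = 17.7/(2×10.2) = 0.8676
Since ρ = 0.8676 < 1, system is stable.
Offered load a = λ/μ = cρ = 17.7/10.2 = 1.7353
P₀ = [ Σₙ₌₀^1 aⁿ/n! + a^2/(2!(1-ρ)) ]⁻¹
Σ = a^0/0! + a^1/1! = 1.0000 + 1.7353 = 2.7353
a^2/(2!(1-ρ)) = 3.01125/(2 × 0.132353) = 11.3758
P₀ = 1/(2.7353 + 11.3758) = 0.07087
Lq = P₀·a^2·ρ / (2!(1-ρ)²) = 0.070866 × 3.0112 × 0.86765 / (2 × 0.017517) = 5.2848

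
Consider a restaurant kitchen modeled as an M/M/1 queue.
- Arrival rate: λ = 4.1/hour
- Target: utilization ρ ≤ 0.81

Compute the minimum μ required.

ρ = λ/μ, so μ = λ/ρ
μ ≥ 4.1/0.81 = 5.0617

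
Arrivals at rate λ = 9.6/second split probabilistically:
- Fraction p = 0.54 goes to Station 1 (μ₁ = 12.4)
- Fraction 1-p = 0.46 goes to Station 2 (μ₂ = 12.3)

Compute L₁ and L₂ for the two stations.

Effective rates: λ₁ = 9.6×0.54 = 5.184, λ₂ = 9.6×0.46 = 4.416
Station 1: ρ₁ = 5.184/12.4 = 0.41806, L₁ = ρ₁/(1-ρ₁) = 0.41806/(1-0.41806) = 0.7184
Station 2: ρ₂ = 4.416/12.3 = 0.3590, L₂ = ρ₂/(1-ρ₂) = 0.3590/(1-0.3590) = 0.5601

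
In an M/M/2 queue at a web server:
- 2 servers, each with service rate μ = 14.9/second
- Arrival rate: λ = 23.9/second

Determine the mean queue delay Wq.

Traffic intensity: ρ = λ/(cμ) = 23.9/(2×14.9) = 0.8020
Since ρ = 0.8020 < 1, system is stable.
Offered load a = λ/μ = cρ = 23.9/14.9 = 1.6040
P₀ = [ Σₙ₌₀^1 aⁿ/n! + a^2/(2!(1-ρ)) ]⁻¹
Σ = a^0/0! + a^1/1! = 1.0000 + 1.6040 = 2.6040
a^2/(2!(1-ρ)) = 2.572902/(2 × 0.1979866) = 6.4977
P₀ = 1/(2.6040 + 6.4977) = 0.1099
Lq = P₀·a^2·ρ / (2!(1-ρ)²) = 0.10987 × 2.5729 × 0.80201 / (2 × 0.039199) = 2.8919
Wq = Lq/λ = 2.8919/23.9 = 0.1210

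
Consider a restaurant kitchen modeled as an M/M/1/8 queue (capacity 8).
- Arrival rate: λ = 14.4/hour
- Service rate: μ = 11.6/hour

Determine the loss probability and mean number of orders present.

ρ = λ/μ = 14.4/11.6 = 1.24138
P₀ = (1-ρ)/(1-ρ^(K+1)) = (1-1.24138)/(1-1.24138^9) = -0.2414/-6.0007 = 0.04023
P_K = P₀×ρ^K = 0.040225 × 1.24138^8 = 0.040225 × 5.6395 = 0.2268
Blocking probability P_8 = 0.2268 (22.68%)
L = ρ[1 - (K+1)ρ^K + Kρ^(K+1)] / [(1-ρ)(1-ρ^(K+1))]
L = 1.24138 × (1 - 9×5.639466 + 8×7.000720) / ((1 - 1.24138) × (1 - 7.000720)) = 5.3570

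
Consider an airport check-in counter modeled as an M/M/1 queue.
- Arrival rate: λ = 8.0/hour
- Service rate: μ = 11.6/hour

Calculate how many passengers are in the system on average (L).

ρ = λ/μ = 8.0/11.6 = 0.6897
For M/M/1: L = λ/(μ-λ)
L = 8.0/(11.6-8.0) = 8.0/3.60
L = 2.2222 passengers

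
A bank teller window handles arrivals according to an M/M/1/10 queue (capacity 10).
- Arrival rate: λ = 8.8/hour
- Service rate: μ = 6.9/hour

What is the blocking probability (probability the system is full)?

ρ = λ/μ = 8.8/6.9 = 1.27536
P₀ = (1-ρ)/(1-ρ^(K+1)) = (1-1.27536)/(1-1.27536^11) = -0.2754/-13.5198 = 0.02037
P_K = P₀×ρ^K = 0.02037 × 1.27536^10 = 0.02037 × 11.3849 = 0.2319
Blocking probability = 23.19%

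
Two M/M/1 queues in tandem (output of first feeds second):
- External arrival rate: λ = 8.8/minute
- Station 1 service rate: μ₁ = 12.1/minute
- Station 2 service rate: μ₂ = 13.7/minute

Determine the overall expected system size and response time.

By Jackson's theorem, each station behaves as independent M/M/1.
Station 1: ρ₁ = 8.8/12.1 = 0.7273, L₁ = ρ₁/(1-ρ₁) = λ/(μ₁-λ) = 8.8/3.30 = 2.6667
Station 2: ρ₂ = 8.8/13.7 = 0.6423, L₂ = ρ₂/(1-ρ₂) = λ/(μ₂-λ) = 8.8/4.90 = 1.7959
Total: L = L₁ + L₂ = 2.6667 + 1.7959 = 4.4626
W = L/λ = 4.4626/8.8 = 0.5071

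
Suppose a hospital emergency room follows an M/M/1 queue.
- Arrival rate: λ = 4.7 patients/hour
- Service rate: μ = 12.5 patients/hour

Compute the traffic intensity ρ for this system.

Server utilization: ρ = λ/μ
ρ = 4.7/12.5 = 0.3760
The server is busy 37.60% of the time.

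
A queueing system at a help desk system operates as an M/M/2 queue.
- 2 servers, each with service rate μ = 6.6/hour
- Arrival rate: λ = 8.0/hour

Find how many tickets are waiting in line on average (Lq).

Traffic intensity: ρ = λ/(cμ) = 8.0/(2×6.6) = 0.6061
Since ρ = 0.6061 < 1, system is stable.
Offered load a = λ/μ = cρ = 8.0/6.6 = 1.2121
P₀ = [ Σₙ₌₀^1 aⁿ/n! + a^2/(2!(1-ρ)) ]⁻¹
Σ = a^0/0! + a^1/1! = 1.0000 + 1.2121 = 2.2121
a^2/(2!(1-ρ)) = 1.4692/(2 × 0.39394) = 1.8648
P₀ = 1/(2.2121 + 1.8648) = 0.2453
Lq = P₀·a^2·ρ / (2!(1-ρ)²) = 0.2453 × 1.4692 × 0.6061 / (2 × 0.1552) = 0.7037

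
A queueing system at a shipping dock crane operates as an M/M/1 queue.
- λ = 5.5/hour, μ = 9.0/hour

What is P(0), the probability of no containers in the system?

ρ = λ/μ = 5.5/9.0 = 0.6111
P(0) = 1 - ρ = 1 - 0.6111 = 0.3889
The server is idle 38.89% of the time.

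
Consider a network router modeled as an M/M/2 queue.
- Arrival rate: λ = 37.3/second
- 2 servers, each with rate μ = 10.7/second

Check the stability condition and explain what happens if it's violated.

Stability requires ρ = λ/(cμ) < 1
ρ = 37.3/(2 × 10.7) = 37.3/21.40 = 1.7430
Since 1.7430 ≥ 1, the system is UNSTABLE.
Need c > λ/μ = 37.3/10.7 = 3.49.
Minimum servers needed: c = 4.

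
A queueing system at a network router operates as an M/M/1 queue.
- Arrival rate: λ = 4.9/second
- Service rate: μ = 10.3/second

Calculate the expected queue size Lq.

ρ = λ/μ = 4.9/10.3 = 0.4757
For M/M/1: Lq = λ²/(μ(μ-λ))
Lq = 24.01/(10.3 × 5.40)
Lq = 0.4317 packets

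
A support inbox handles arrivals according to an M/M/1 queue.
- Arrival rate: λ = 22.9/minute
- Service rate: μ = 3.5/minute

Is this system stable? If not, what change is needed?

Stability requires ρ = λ/(cμ) < 1
ρ = 22.9/(1 × 3.5) = 22.9/3.50 = 6.5429
Since 6.5429 ≥ 1, the system is UNSTABLE.
Queue grows without bound. Need μ > λ = 22.9.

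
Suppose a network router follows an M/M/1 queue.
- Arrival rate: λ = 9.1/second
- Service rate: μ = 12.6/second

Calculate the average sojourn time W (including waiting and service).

First, compute utilization: ρ = λ/μ = 9.1/12.6 = 0.7222
For M/M/1: W = 1/(μ-λ)
W = 1/(12.6-9.1) = 1/3.50
W = 0.2857 seconds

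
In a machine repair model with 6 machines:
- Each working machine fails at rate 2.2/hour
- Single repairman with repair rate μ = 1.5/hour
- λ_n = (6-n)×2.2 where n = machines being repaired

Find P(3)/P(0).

P(3)/P(0) = ∏_{i=0}^{3-1} λ_i/μ_{i+1}
= (6-0)×2.2/1.5 × (6-1)×2.2/1.5 × (6-2)×2.2/1.5
= 378.5956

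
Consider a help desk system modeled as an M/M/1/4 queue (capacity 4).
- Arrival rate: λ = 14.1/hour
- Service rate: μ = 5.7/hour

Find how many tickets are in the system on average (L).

ρ = λ/μ = 14.1/5.7 = 2.4737
P₀ = (1-ρ)/(1-ρ^(K+1)) = (1-2.4737)/(1-2.4737^5) = -1.4737/-91.6265 = 0.01608
P_K = P₀×ρ^K = 0.0160838 × 2.4737^4 = 0.0160838 × 37.4445 = 0.6022
L = ρ[1 - (K+1)ρ^K + Kρ^(K+1)] / [(1-ρ)(1-ρ^(K+1))]
L = 2.4737 × (1 - 5×37.4445 + 4×92.6265) / ((1 - 2.4737) × (1 - 92.6265)) = 3.3760 tickets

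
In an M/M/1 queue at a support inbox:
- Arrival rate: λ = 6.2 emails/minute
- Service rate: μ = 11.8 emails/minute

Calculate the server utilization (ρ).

Server utilization: ρ = λ/μ
ρ = 6.2/11.8 = 0.5254
The server is busy 52.54% of the time.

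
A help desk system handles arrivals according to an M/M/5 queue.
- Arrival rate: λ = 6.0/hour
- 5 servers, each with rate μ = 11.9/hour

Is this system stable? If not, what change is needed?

Stability requires ρ = λ/(cμ) < 1
ρ = 6.0/(5 × 11.9) = 6.0/59.50 = 0.1008
Since 0.1008 < 1, the system is STABLE.
The servers are busy 10.08% of the time.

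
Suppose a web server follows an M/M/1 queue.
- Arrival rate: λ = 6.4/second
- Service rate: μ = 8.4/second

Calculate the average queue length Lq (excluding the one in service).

ρ = λ/μ = 6.4/8.4 = 0.7619
For M/M/1: Lq = λ²/(μ(μ-λ))
Lq = 40.96/(8.4 × 2.00)
Lq = 2.4381 requests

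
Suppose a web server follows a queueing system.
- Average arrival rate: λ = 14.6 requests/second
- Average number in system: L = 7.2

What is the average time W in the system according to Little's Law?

Little's Law: L = λW, so W = L/λ
W = 7.2/14.6 = 0.4932 seconds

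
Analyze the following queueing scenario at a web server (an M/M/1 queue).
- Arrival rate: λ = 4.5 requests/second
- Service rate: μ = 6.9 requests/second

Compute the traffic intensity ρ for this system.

Server utilization: ρ = λ/μ
ρ = 4.5/6.9 = 0.6522
The server is busy 65.22% of the time.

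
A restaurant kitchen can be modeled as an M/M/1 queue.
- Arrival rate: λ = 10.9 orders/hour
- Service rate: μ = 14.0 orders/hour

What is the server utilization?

Server utilization: ρ = λ/μ
ρ = 10.9/14.0 = 0.7786
The server is busy 77.86% of the time.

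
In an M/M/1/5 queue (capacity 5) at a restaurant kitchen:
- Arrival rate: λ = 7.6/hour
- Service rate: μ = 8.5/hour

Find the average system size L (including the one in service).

ρ = λ/μ = 7.6/8.5 = 0.89412
P₀ = (1-ρ)/(1-ρ^(K+1)) = (1-0.89412)/(1-0.89412^6) = 0.1059/0.4891 = 0.2165
P_K = P₀×ρ^K = 0.2165 × 0.89412^5 = 0.2165 × 0.5715 = 0.1237
L = ρ[1 - (K+1)ρ^K + Kρ^(K+1)] / [(1-ρ)(1-ρ^(K+1))]
L = 0.89412 × (1 - 6×0.571451 + 5×0.510946) / ((1 - 0.89412) × (1 - 0.510946)) = 2.1761 orders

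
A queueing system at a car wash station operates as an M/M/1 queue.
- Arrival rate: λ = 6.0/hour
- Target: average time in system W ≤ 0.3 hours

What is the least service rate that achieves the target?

For M/M/1: W = 1/(μ-λ)
Need W ≤ 0.3, so 1/(μ-λ) ≤ 0.3
μ - λ ≥ 1/0.3 = 3.3333
μ ≥ 6.0 + 3.3333 = 9.3333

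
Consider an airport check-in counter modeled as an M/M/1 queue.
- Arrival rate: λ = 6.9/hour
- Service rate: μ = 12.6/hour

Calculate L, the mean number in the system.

ρ = λ/μ = 6.9/12.6 = 0.5476
For M/M/1: L = λ/(μ-λ)
L = 6.9/(12.6-6.9) = 6.9/5.70
L = 1.2105 passengers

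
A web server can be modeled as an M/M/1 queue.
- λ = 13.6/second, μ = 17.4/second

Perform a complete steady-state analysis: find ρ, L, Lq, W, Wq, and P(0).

Step 1: ρ = λ/μ = 13.6/17.4 = 0.7816
Step 2: L = λ/(μ-λ) = 13.6/3.80 = 3.5789
Step 3: Lq = λ²/(μ(μ-λ)) = 184.96/(17.4×3.80) = 2.7973
Step 4: W = 1/(μ-λ) = 1/3.80 = 0.263158
Step 5: Wq = λ/(μ(μ-λ)) = 13.6/(17.4×3.80) = 0.2057
Step 6: P(0) = 1-ρ = 0.2184
Verify: L = λW = 13.6×0.263158 = 3.5789 ✔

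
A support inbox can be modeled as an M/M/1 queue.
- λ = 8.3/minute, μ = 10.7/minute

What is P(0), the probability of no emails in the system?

ρ = λ/μ = 8.3/10.7 = 0.7757
P(0) = 1 - ρ = 1 - 0.7757 = 0.2243
The server is idle 22.43% of the time.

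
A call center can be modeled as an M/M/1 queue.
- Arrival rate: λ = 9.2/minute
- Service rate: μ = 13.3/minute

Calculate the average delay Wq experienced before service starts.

First, compute utilization: ρ = λ/μ = 9.2/13.3 = 0.6917
For M/M/1: Wq = λ/(μ(μ-λ))
Wq = 9.2/(13.3 × (13.3-9.2))
Wq = 9.2/(13.3 × 4.10)
Wq = 0.1687 minutes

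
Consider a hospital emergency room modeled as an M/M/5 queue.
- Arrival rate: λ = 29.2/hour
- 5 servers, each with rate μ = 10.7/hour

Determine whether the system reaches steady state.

Stability requires ρ = λ/(cμ) < 1
ρ = 29.2/(5 × 10.7) = 29.2/53.50 = 0.5458
Since 0.5458 < 1, the system is STABLE.
The servers are busy 54.58% of the time.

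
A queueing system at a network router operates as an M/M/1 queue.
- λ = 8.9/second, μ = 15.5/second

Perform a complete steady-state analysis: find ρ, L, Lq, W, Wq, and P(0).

Step 1: ρ = λ/μ = 8.9/15.5 = 0.5742
Step 2: L = λ/(μ-λ) = 8.9/6.60 = 1.3485
Step 3: Lq = λ²/(μ(μ-λ)) = 79.21/(15.5×6.60) = 0.7743
Step 4: W = 1/(μ-λ) = 1/6.60 = 0.15152
Step 5: Wq = λ/(μ(μ-λ)) = 8.9/(15.5×6.60) = 0.08700
Step 6: P(0) = 1-ρ = 0.4258
Verify: L = λW = 8.9×0.15152 = 1.3485 ✔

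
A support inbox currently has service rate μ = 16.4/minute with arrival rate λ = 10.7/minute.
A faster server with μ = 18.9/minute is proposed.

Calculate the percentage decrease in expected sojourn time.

System 1: ρ₁ = 10.7/16.4 = 0.6524, W₁ = 1/(16.4-10.7) = 0.17544
System 2: ρ₂ = 10.7/18.9 = 0.5661, W₂ = 1/(18.9-10.7) = 0.12195
Improvement: (W₁-W₂)/W₁ = (0.17544-0.12195)/0.17544 = 30.49%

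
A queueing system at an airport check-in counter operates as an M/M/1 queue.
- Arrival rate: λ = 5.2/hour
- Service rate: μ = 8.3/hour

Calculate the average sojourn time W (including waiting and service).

First, compute utilization: ρ = λ/μ = 5.2/8.3 = 0.6265
For M/M/1: W = 1/(μ-λ)
W = 1/(8.3-5.2) = 1/3.10
W = 0.3226 hours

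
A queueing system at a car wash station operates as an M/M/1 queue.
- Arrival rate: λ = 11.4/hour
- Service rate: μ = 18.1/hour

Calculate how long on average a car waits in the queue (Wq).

First, compute utilization: ρ = λ/μ = 11.4/18.1 = 0.6298
For M/M/1: Wq = λ/(μ(μ-λ))
Wq = 11.4/(18.1 × (18.1-11.4))
Wq = 11.4/(18.1 × 6.70)
Wq = 0.09401 hours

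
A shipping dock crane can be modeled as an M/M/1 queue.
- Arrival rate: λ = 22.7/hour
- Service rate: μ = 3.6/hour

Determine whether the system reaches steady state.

Stability requires ρ = λ/(cμ) < 1
ρ = 22.7/(1 × 3.6) = 22.7/3.60 = 6.3056
Since 6.3056 ≥ 1, the system is UNSTABLE.
Queue grows without bound. Need μ > λ = 22.7.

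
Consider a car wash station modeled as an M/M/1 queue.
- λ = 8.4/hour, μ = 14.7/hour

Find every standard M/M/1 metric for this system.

Step 1: ρ = λ/μ = 8.4/14.7 = 0.5714
Step 2: L = λ/(μ-λ) = 8.4/6.30 = 1.3333
Step 3: Lq = λ²/(μ(μ-λ)) = 70.56/(14.7×6.30) = 0.7619
Step 4: W = 1/(μ-λ) = 1/6.30 = 0.15873
Step 5: Wq = λ/(μ(μ-λ)) = 8.4/(14.7×6.30) = 0.09070
Step 6: P(0) = 1-ρ = 0.4286
Verify: L = λW = 8.4×0.15873 = 1.3333 ✔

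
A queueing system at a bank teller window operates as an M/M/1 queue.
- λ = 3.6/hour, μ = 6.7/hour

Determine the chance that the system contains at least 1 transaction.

ρ = λ/μ = 3.6/6.7 = 0.5373
P(N ≥ n) = ρⁿ
P(N ≥ 1) = 0.5373^1
P(N ≥ 1) = 0.5373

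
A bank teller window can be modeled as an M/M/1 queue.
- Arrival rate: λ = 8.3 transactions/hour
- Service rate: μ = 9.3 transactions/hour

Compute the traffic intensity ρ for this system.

Server utilization: ρ = λ/μ
ρ = 8.3/9.3 = 0.8925
The server is busy 89.25% of the time.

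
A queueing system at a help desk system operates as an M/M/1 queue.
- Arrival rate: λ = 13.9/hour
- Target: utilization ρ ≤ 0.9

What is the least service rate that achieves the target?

ρ = λ/μ, so μ = λ/ρ
μ ≥ 13.9/0.9 = 15.4444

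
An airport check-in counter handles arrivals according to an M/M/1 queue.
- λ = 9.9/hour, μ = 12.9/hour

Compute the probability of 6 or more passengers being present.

ρ = λ/μ = 9.9/12.9 = 0.76744
P(N ≥ n) = ρⁿ
P(N ≥ 6) = 0.76744^6
P(N ≥ 6) = 0.2043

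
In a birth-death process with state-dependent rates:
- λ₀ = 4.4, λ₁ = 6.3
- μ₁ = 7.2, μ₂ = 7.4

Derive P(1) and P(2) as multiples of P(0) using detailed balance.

Balance equations:
State 0: λ₀P₀ = μ₁P₁ → P₁ = (λ₀/μ₁)P₀ = (4.4/7.2)P₀ = 0.6111P₀
State 1: P₂ = (λ₀λ₁)/(μ₁μ₂)P₀ = (4.4×6.3)/(7.2×7.4)P₀ = 0.5203P₀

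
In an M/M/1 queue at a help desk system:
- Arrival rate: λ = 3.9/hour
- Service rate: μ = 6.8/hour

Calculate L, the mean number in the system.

ρ = λ/μ = 3.9/6.8 = 0.5735
For M/M/1: L = λ/(μ-λ)
L = 3.9/(6.8-3.9) = 3.9/2.90
L = 1.3448 tickets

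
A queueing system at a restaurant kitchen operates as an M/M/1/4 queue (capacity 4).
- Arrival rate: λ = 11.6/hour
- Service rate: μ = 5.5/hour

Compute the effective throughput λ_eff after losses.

ρ = λ/μ = 11.6/5.5 = 2.1091
P₀ = (1-ρ)/(1-ρ^(K+1)) = (1-2.1091)/(1-2.1091^5) = -1.1091/-40.7336 = 0.02723
P_K = P₀×ρ^K = 0.02723 × 2.1091^4 = 0.02723 × 19.7874 = 0.5388
λ_eff = λ(1-P_K) = 11.6 × (1 - 0.538772) = 11.6 × 0.461228 = 5.3502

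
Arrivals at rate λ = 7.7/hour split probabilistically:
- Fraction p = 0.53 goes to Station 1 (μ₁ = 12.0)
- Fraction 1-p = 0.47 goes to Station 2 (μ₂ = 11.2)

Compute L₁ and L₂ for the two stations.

Effective rates: λ₁ = 7.7×0.53 = 4.081, λ₂ = 7.7×0.47 = 3.619
Station 1: ρ₁ = 4.081/12.0 = 0.34008, L₁ = ρ₁/(1-ρ₁) = 0.34008/(1-0.34008) = 0.5153
Station 2: ρ₂ = 3.619/11.2 = 0.32312, L₂ = ρ₂/(1-ρ₂) = 0.32312/(1-0.32312) = 0.4774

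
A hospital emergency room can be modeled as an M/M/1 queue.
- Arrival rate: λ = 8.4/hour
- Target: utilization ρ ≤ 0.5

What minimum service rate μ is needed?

ρ = λ/μ, so μ = λ/ρ
μ ≥ 8.4/0.5 = 16.8000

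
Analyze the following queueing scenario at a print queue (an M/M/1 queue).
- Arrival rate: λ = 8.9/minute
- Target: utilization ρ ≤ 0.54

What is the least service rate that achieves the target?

ρ = λ/μ, so μ = λ/ρ
μ ≥ 8.9/0.54 = 16.4815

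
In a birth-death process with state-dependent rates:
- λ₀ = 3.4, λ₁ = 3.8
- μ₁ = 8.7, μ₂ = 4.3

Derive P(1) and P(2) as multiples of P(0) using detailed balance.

Balance equations:
State 0: λ₀P₀ = μ₁P₁ → P₁ = (λ₀/μ₁)P₀ = (3.4/8.7)P₀ = 0.3908P₀
State 1: P₂ = (λ₀λ₁)/(μ₁μ₂)P₀ = (3.4×3.8)/(8.7×4.3)P₀ = 0.3454P₀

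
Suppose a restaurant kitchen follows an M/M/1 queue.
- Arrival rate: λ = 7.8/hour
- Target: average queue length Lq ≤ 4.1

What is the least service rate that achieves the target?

For M/M/1: Lq = λ²/(μ(μ-λ))
Need Lq ≤ 4.1, i.e. μ(μ-λ) ≥ λ²/4.1
μ² - 7.8μ - 60.84/4.1 ≥ 0  →  μ² - 7.8μ - 14.83902 ≥ 0
Quadratic formula (positive root): μ = [λ + √(λ² + 4×14.83902)]/2
Discriminant: 60.84 + 4×14.83902 = 120.1961, √120.1961 = 10.9634
μ ≥ (7.8 + 10.9634)/2 = 9.3817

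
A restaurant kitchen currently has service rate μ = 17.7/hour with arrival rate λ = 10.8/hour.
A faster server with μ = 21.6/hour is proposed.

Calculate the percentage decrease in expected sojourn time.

System 1: ρ₁ = 10.8/17.7 = 0.6102, W₁ = 1/(17.7-10.8) = 0.14493
System 2: ρ₂ = 10.8/21.6 = 0.5000, W₂ = 1/(21.6-10.8) = 0.092593
Improvement: (W₁-W₂)/W₁ = (0.14493-0.092593)/0.14493 = 36.11%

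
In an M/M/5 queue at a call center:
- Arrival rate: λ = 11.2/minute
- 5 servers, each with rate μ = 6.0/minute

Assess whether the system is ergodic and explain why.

Stability requires ρ = λ/(cμ) < 1
ρ = 11.2/(5 × 6.0) = 11.2/30.00 = 0.3733
Since 0.3733 < 1, the system is STABLE.
The servers are busy 37.33% of the time.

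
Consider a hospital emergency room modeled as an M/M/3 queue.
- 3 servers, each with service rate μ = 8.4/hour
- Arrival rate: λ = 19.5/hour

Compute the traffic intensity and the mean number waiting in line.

Traffic intensity: ρ = λ/(cμ) = 19.5/(3×8.4) = 0.7738
Since ρ = 0.7738 < 1, system is stable.
Offered load a = λ/μ = cρ = 19.5/8.4 = 2.3214
P₀ = [ Σₙ₌₀^2 aⁿ/n! + a^3/(3!(1-ρ)) ]⁻¹
Σ = a^0/0! + a^1/1! + a^2/2! = 1.0000 + 2.3214 + 2.6945 = 6.0159
a^3/(3!(1-ρ)) = 12.5102/(6 × 0.22619) = 9.2181
P₀ = 1/(6.0159 + 9.2181) = 0.06564
Lq = P₀·a^3·ρ / (3!(1-ρ)²) = 0.065643 × 12.5102 × 0.77381 / (6 × 0.051162) = 2.0701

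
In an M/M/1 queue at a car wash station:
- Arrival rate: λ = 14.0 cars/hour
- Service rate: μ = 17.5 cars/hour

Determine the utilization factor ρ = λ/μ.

Server utilization: ρ = λ/μ
ρ = 14.0/17.5 = 0.8000
The server is busy 80.00% of the time.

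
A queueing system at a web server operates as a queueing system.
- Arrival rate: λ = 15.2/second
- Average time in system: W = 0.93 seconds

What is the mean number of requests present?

Little's Law: L = λW
L = 15.2 × 0.93 = 14.1360 requests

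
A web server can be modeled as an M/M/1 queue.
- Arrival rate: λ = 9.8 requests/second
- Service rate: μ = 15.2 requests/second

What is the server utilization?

Server utilization: ρ = λ/μ
ρ = 9.8/15.2 = 0.6447
The server is busy 64.47% of the time.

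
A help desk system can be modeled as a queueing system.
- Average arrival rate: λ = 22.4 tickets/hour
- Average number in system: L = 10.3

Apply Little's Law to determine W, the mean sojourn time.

Little's Law: L = λW, so W = L/λ
W = 10.3/22.4 = 0.4598 hours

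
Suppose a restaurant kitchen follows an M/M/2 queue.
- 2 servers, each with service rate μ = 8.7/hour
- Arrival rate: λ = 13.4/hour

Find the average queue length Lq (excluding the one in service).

Traffic intensity: ρ = λ/(cμ) = 13.4/(2×8.7) = 0.7701
Since ρ = 0.7701 < 1, system is stable.
Offered load a = λ/μ = cρ = 13.4/8.7 = 1.5402
P₀ = [ Σₙ₌₀^1 aⁿ/n! + a^2/(2!(1-ρ)) ]⁻¹
Σ = a^0/0! + a^1/1! = 1.0000 + 1.5402 = 2.5402
a^2/(2!(1-ρ)) = 2.37231/(2 × 0.229885) = 5.1598
P₀ = 1/(2.5402 + 5.1598) = 0.1299
Lq = P₀·a^2·ρ / (2!(1-ρ)²) = 0.12987 × 2.3723 × 0.77011 / (2 × 0.052847) = 2.2448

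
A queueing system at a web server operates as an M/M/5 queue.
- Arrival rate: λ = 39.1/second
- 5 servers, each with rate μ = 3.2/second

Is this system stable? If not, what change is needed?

Stability requires ρ = λ/(cμ) < 1
ρ = 39.1/(5 × 3.2) = 39.1/16.00 = 2.4438
Since 2.4438 ≥ 1, the system is UNSTABLE.
Need c > λ/μ = 39.1/3.2 = 12.22.
Minimum servers needed: c = 13.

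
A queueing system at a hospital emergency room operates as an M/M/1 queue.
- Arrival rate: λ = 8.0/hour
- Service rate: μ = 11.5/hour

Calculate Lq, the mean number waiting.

ρ = λ/μ = 8.0/11.5 = 0.6957
For M/M/1: Lq = λ²/(μ(μ-λ))
Lq = 64.00/(11.5 × 3.50)
Lq = 1.5901 patients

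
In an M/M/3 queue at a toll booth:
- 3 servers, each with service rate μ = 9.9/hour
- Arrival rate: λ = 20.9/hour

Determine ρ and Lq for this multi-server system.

Traffic intensity: ρ = λ/(cμ) = 20.9/(3×9.9) = 0.7037
Since ρ = 0.7037 < 1, system is stable.
Offered load a = λ/μ = cρ = 20.9/9.9 = 2.1111
P₀ = [ Σₙ₌₀^2 aⁿ/n! + a^3/(3!(1-ρ)) ]⁻¹
Σ = a^0/0! + a^1/1! + a^2/2! = 1.0000 + 2.1111 + 2.2284 = 5.3395
a^3/(3!(1-ρ)) = 9.4088/(6 × 0.2963) = 5.2924
P₀ = 1/(5.3395 + 5.2924) = 0.09406
Lq = P₀·a^3·ρ / (3!(1-ρ)²) = 0.094056 × 9.4088 × 0.70370 / (6 × 0.087791) = 1.1822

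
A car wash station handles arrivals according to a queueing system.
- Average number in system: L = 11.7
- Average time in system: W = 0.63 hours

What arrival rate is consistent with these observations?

Little's Law: L = λW, so λ = L/W
λ = 11.7/0.63 = 18.5714 cars/hour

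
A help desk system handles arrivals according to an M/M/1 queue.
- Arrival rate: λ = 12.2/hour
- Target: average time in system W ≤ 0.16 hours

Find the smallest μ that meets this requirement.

For M/M/1: W = 1/(μ-λ)
Need W ≤ 0.16, so 1/(μ-λ) ≤ 0.16
μ - λ ≥ 1/0.16 = 6.2500
μ ≥ 12.2 + 6.2500 = 18.4500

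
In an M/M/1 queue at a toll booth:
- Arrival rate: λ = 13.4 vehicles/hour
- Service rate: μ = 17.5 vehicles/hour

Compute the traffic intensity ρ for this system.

Server utilization: ρ = λ/μ
ρ = 13.4/17.5 = 0.7657
The server is busy 76.57% of the time.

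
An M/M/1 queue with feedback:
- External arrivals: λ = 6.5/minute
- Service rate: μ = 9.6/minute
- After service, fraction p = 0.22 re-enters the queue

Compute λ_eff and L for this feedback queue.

Effective arrival rate: λ_eff = λ/(1-p) = 6.5/(1-0.22) = 6.5/0.78 = 8.3333333
ρ = λ_eff/μ = 8.3333333/9.6 = 0.8680556
L = ρ/(1-ρ) = 0.8680556/(1-0.8680556) = 6.5789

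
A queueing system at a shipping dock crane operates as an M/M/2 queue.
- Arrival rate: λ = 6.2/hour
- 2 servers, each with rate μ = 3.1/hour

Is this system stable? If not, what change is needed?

Stability requires ρ = λ/(cμ) < 1
ρ = 6.2/(2 × 3.1) = 6.2/6.20 = 1.0000
Since 1.0000 ≥ 1, the system is UNSTABLE.
Need c > λ/μ = 6.2/3.1 = 2.00.
Minimum servers needed: c = 3.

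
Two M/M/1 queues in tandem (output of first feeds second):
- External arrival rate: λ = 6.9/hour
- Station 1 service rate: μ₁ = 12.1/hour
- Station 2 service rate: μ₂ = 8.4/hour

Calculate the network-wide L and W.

By Jackson's theorem, each station behaves as independent M/M/1.
Station 1: ρ₁ = 6.9/12.1 = 0.5702, L₁ = ρ₁/(1-ρ₁) = λ/(μ₁-λ) = 6.9/5.20 = 1.3269
Station 2: ρ₂ = 6.9/8.4 = 0.8214, L₂ = ρ₂/(1-ρ₂) = λ/(μ₂-λ) = 6.9/1.50 = 4.6000
Total: L = L₁ + L₂ = 1.3269 + 4.6000 = 5.9269
W = L/λ = 5.9269/6.9 = 0.8590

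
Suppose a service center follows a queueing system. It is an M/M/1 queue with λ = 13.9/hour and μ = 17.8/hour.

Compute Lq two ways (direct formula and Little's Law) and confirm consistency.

Method 1 (direct): Lq = λ²/(μ(μ-λ)) = 193.21/(17.8 × 3.90) = 2.7832

Method 2 (Little's Law):
W = 1/(μ-λ) = 1/3.90 = 0.25641
Wq = W - 1/μ = 0.25641 - 0.056180 = 0.20023
Lq = λWq = 13.9 × 0.20023 = 2.7832 ✔ (matches Method 1)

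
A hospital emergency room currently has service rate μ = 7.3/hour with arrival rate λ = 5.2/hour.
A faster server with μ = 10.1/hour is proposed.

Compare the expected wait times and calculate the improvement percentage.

System 1: ρ₁ = 5.2/7.3 = 0.7123, W₁ = 1/(7.3-5.2) = 0.4762
System 2: ρ₂ = 5.2/10.1 = 0.5149, W₂ = 1/(10.1-5.2) = 0.2041
Improvement: (W₁-W₂)/W₁ = (0.4762-0.2041)/0.4762 = 57.14%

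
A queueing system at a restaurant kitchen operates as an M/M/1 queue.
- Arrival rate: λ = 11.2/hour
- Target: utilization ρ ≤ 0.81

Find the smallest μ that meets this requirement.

ρ = λ/μ, so μ = λ/ρ
μ ≥ 11.2/0.81 = 13.8272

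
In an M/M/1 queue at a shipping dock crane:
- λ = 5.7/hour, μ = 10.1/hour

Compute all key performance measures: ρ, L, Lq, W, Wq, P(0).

Step 1: ρ = λ/μ = 5.7/10.1 = 0.5644
Step 2: L = λ/(μ-λ) = 5.7/4.40 = 1.2955
Step 3: Lq = λ²/(μ(μ-λ)) = 32.49/(10.1×4.40) = 0.7311
Step 4: W = 1/(μ-λ) = 1/4.40 = 0.227273
Step 5: Wq = λ/(μ(μ-λ)) = 5.7/(10.1×4.40) = 0.1283
Step 6: P(0) = 1-ρ = 0.4356
Verify: L = λW = 5.7×0.227273 = 1.2955 ✔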